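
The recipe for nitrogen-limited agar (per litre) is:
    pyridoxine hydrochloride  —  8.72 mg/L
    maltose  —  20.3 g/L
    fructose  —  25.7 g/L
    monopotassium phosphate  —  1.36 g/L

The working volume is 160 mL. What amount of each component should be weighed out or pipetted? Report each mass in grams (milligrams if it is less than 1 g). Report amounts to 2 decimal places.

Working volume: 160 mL = 0.16 L.
pyridoxine hydrochloride: 8.72 mg/L × 0.16 L = 1.40 mg
maltose: 20.3 g/L × 0.16 L = 3.25 g
fructose: 25.7 g/L × 0.16 L = 4.11 g
monopotassium phosphate: 1.36 g/L × 0.16 L = 0.2176 g = 217.60 mg

pyridoxine hydrochloride 1.40 mg; maltose 3.25 g; fructose 4.11 g; monopotassium phosphate 217.60 mg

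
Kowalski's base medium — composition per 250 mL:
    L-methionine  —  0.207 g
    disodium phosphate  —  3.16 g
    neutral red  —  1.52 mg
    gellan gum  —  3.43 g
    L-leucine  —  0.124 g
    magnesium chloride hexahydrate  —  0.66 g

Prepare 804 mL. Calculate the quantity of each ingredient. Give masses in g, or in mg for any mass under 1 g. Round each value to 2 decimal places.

Scale factor = 804 mL / 250 mL = 3.216.
L-methionine: 0.207 g × (804 mL / 250 mL) = 0.665712 g = 665.71 mg
disodium phosphate: 3.16 g × (804 mL / 250 mL) = 10.16 g
neutral red: 1.52 mg × (804 mL / 250 mL) = 4.89 mg
gellan gum: 3.43 g × (804 mL / 250 mL) = 11.03 g
L-leucine: 0.124 g × (804 mL / 250 mL) = 0.398784 g = 398.78 mg
magnesium chloride hexahydrate: 0.66 g × (804 mL / 250 mL) = 2.12 g

L-methionine 665.71 mg; disodium phosphate 10.16 g; neutral red 4.89 mg; gellan gum 11.03 g; L-leucine 398.78 mg; magnesium chloride hexahydrate 2.12 g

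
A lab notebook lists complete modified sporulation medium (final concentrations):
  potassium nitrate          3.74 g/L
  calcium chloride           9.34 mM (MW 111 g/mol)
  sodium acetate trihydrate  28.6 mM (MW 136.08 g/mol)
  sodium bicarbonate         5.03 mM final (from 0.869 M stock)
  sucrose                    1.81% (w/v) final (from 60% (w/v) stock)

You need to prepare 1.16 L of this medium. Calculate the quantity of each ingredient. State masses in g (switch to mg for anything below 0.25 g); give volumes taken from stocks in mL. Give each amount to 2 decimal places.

potassium nitrate 4.34 g; calcium chloride 1.20 g; sodium acetate trihydrate 4.51 g; sodium bicarbonate 6.71 mL; sucrose 34.99 mL

Scale factor relative to 1 L: 1.16.
potassium nitrate: 3.74 g/L × 1.16 L = 4.34 g
calcium chloride: 9.34 mmol/L × 111 g/mol × 1.16 L ÷ 1000 = 1.20 g
sodium acetate trihydrate: 28.6 mmol/L × 136.08 g/mol × 1.16 L ÷ 1000 = 4.51 g
sodium bicarbonate: dilute stock: 5.03 mM × 1160 mL ÷ 869 mM = 6.71 mL
sucrose: C1V1 = C2V2 → 1.81% ÷ 60% × 1160 mL = 34.99 mL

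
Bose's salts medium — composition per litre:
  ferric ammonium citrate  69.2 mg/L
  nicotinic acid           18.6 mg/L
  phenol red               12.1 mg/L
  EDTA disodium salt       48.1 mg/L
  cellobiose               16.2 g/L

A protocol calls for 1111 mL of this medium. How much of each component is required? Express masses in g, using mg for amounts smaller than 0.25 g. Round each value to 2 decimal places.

ferric ammonium citrate 76.88 mg; nicotinic acid 20.66 mg; phenol red 13.44 mg; EDTA disodium salt 53.44 mg; cellobiose 18.00 g

Target volume = 1111 mL = 1.111 L.
ferric ammonium citrate: 69.2 mg/L × 1.111 L = 76.88 mg
nicotinic acid: 18.6 mg/L × 1.111 L = 20.66 mg
phenol red: 12.1 mg/L × 1.111 L = 13.44 mg
EDTA disodium salt: 48.1 mg/L × 1.111 L = 53.44 mg
cellobiose: 16.2 g/L × 1.111 L = 18.00 g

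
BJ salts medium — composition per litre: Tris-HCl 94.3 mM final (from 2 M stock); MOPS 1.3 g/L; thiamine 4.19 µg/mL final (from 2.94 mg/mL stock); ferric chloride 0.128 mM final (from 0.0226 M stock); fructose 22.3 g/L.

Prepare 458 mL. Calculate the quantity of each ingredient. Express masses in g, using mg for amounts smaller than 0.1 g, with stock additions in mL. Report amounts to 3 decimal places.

Tris-HCl 21.595 mL; MOPS 0.595 g; thiamine 0.653 mL; ferric chloride 2.594 mL; fructose 10.213 g

Target volume = 458 mL = 0.458 L.
Tris-HCl: V = C2·V2/C1 = 94.3 mM × 458 mL ÷ 2000 mM = 21.595 mL
MOPS: 1.3 g/L × 0.458 L = 0.595 g
thiamine: C1V1 = C2V2 → 4.19 µg/mL × 458 mL ÷ 2940 µg/mL = 0.653 mL
ferric chloride: dilute stock: 0.128 mM × 458 mL ÷ 22.6 mM = 2.594 mL
fructose: 22.3 g/L × 0.458 L = 10.213 g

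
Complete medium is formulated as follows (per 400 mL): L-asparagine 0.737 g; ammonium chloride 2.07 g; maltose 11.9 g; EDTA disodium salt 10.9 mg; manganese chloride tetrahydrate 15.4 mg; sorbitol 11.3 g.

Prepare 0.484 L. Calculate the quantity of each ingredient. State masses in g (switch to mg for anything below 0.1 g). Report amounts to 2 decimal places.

L-asparagine 0.89 g; ammonium chloride 2.50 g; maltose 14.40 g; EDTA disodium salt 13.19 mg; manganese chloride tetrahydrate 18.63 mg; sorbitol 13.67 g

Scale factor = 484 mL / 400 mL = 1.21.
L-asparagine: 0.737 g × (484 mL / 400 mL) = 0.89 g
ammonium chloride: 2.07 g × (484 mL / 400 mL) = 2.50 g
maltose: 11.9 g × (484 mL / 400 mL) = 14.40 g
EDTA disodium salt: 10.9 mg × (484 mL / 400 mL) = 13.19 mg
manganese chloride tetrahydrate: 15.4 mg × (484 mL / 400 mL) = 18.63 mg
sorbitol: 11.3 g × (484 mL / 400 mL) = 13.67 g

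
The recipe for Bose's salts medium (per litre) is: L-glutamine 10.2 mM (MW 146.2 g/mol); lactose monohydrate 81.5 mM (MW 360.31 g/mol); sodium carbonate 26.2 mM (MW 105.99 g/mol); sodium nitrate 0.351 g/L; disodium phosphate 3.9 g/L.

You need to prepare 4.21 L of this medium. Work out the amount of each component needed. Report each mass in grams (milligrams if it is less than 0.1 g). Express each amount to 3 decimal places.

L-glutamine 6.278 g; lactose monohydrate 123.628 g; sodium carbonate 11.691 g; sodium nitrate 1.478 g; disodium phosphate 16.419 g

Working volume: 4.21 L.
L-glutamine: 10.2 mmol/L × 146.2 g/mol × 4.21 L ÷ 1000 = 6.278 g
lactose monohydrate: 81.5 mmol/L × 360.31 g/mol × 4.21 L ÷ 1000 = 123.628 g
sodium carbonate: 26.2 mmol/L × 105.99 g/mol × 4.21 L ÷ 1000 = 11.691 g
sodium nitrate: 0.351 g/L × 4.21 L = 1.478 g
disodium phosphate: 3.9 g/L × 4.21 L = 16.419 g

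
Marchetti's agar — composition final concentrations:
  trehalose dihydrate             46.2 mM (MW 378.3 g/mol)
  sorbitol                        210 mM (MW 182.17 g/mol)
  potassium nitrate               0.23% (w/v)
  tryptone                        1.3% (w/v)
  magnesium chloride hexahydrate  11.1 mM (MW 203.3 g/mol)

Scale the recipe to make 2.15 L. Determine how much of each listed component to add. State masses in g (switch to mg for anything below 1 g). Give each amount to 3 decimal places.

trehalose dihydrate 37.577 g; sorbitol 82.250 g; potassium nitrate 4.945 g; tryptone 27.950 g; magnesium chloride hexahydrate 4.852 g

Scale factor relative to 1 L: 2.15.
trehalose dihydrate: 46.2 mmol/L × 378.3 g/mol × 2.15 L ÷ 1000 = 37.577 g
sorbitol: 210 mmol/L × 182.17 g/mol × 2.15 L ÷ 1000 = 82.250 g
potassium nitrate: 0.23% w/v = 2.3 g/L → 2.3 × 2.15 L = 4.945 g
tryptone: 1.3 g per 100 mL × 2150 mL ÷ 100 = 27.950 g
magnesium chloride hexahydrate: 11.1 mmol/L × 203.3 g/mol × 2.15 L ÷ 1000 = 4.852 g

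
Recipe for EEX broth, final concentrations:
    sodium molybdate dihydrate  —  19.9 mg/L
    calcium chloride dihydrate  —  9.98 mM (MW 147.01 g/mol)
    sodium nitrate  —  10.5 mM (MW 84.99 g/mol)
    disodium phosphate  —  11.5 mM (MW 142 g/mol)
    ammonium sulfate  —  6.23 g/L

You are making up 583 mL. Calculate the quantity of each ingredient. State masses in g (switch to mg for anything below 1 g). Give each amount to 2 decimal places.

Scale factor relative to 1 L: 0.583.
sodium molybdate dihydrate: 19.9 mg/L × 0.583 L = 11.60 mg
calcium chloride dihydrate: 9.98 mmol/L × 147.01 mg/mmol × 0.583 L = 855.35 mg
sodium nitrate: 10.5 mmol/L × 84.99 mg/mmol × 0.583 L = 520.27 mg
disodium phosphate: 11.5 mmol/L × 142 mg/mmol × 0.583 L = 952.04 mg
ammonium sulfate: 6.23 g/L × 0.583 L = 3.63 g

sodium molybdate dihydrate 11.60 mg; calcium chloride dihydrate 855.35 mg; sodium nitrate 520.27 mg; disodium phosphate 952.04 mg; ammonium sulfate 3.63 g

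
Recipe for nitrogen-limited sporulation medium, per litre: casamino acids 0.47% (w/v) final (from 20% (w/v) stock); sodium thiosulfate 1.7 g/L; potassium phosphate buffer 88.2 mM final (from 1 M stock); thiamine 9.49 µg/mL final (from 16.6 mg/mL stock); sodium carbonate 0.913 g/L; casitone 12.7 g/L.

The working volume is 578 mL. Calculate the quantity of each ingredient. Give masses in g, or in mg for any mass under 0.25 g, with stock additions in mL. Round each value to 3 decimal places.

casamino acids 13.583 mL; sodium thiosulfate 0.983 g; potassium phosphate buffer 50.980 mL; thiamine 0.330 mL; sodium carbonate 0.528 g; casitone 7.341 g

Working volume: 578 mL = 0.578 L.
casamino acids: dilute stock: 0.47% ÷ 20% × 578 mL = 13.583 mL
sodium thiosulfate: 1.7 g/L × 0.578 L = 0.983 g
potassium phosphate buffer: C1V1 = C2V2 → 88.2 mM × 578 mL ÷ 1000 mM = 50.980 mL
thiamine: dilute stock: 9.49 µg/mL × 578 mL ÷ 16600 µg/mL = 0.330 mL
sodium carbonate: 0.913 g/L × 0.578 L = 0.528 g
casitone: 12.7 g/L × 0.578 L = 7.341 g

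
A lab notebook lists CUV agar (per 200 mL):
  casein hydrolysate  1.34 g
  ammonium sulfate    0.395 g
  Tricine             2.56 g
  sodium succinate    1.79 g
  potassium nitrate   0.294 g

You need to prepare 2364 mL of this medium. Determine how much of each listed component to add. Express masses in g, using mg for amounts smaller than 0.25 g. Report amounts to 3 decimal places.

casein hydrolysate 15.839 g; ammonium sulfate 4.669 g; Tricine 30.259 g; sodium succinate 21.158 g; potassium nitrate 3.475 g

Ratio of target to recipe volume: 2364 / 200 = 11.82.
casein hydrolysate: 1.34 g × (2364 mL / 200 mL) = 15.839 g
ammonium sulfate: 0.395 g × (2364 mL / 200 mL) = 4.669 g
Tricine: 2.56 g × (2364 mL / 200 mL) = 30.259 g
sodium succinate: 1.79 g × (2364 mL / 200 mL) = 21.158 g
potassium nitrate: 0.294 g × (2364 mL / 200 mL) = 3.475 g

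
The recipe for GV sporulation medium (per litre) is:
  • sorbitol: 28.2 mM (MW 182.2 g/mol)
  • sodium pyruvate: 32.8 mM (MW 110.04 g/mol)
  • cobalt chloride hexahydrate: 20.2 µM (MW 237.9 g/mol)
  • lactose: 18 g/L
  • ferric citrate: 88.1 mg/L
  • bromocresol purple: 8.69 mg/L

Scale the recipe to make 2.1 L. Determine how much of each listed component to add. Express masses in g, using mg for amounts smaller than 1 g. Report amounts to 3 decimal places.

Working volume: 2.1 L.
sorbitol: 28.2 mmol/L × 182.2 g/mol × 2.1 L ÷ 1000 = 10.790 g
sodium pyruvate: 32.8 mmol/L × 110.04 g/mol × 2.1 L ÷ 1000 = 7.580 g
cobalt chloride hexahydrate: 20.2 µmol/L × 237.9 g/mol × 2.1 L ÷ 1000 = 10.092 mg
lactose: 18 g/L × 2.1 L = 37.800 g
ferric citrate: 88.1 mg/L × 2.1 L = 185.010 mg
bromocresol purple: 8.69 mg/L × 2.1 L = 18.249 mg

sorbitol 10.790 g; sodium pyruvate 7.580 g; cobalt chloride hexahydrate 10.092 mg; lactose 37.800 g; ferric citrate 185.010 mg; bromocresol purple 18.249 mg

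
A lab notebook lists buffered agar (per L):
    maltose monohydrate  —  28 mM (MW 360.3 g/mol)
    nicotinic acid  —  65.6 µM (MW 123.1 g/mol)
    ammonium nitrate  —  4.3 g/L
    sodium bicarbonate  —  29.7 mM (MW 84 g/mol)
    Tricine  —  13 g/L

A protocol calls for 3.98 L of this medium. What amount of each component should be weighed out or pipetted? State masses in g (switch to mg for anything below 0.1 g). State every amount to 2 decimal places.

Scale factor relative to 1 L: 3.98.
maltose monohydrate: 28 mmol/L × 360.3 g/mol × 3.98 L ÷ 1000 = 40.15 g
nicotinic acid: 65.6 µmol/L × 123.1 g/mol × 3.98 L ÷ 1000 = 32.14 mg
ammonium nitrate: 4.3 g/L × 3.98 L = 17.11 g
sodium bicarbonate: 29.7 mmol/L × 84 g/mol × 3.98 L ÷ 1000 = 9.93 g
Tricine: 13 g/L × 3.98 L = 51.74 g

maltose monohydrate 40.15 g; nicotinic acid 32.14 mg; ammonium nitrate 17.11 g; sodium bicarbonate 9.93 g; Tricine 51.74 g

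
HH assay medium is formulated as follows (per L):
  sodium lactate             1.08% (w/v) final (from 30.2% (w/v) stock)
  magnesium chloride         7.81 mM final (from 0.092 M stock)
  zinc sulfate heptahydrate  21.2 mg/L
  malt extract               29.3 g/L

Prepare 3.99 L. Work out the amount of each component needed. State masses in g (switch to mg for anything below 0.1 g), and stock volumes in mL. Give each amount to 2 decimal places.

Scale factor relative to 1 L: 3.99.
sodium lactate: C1V1 = C2V2 → 1.08% ÷ 30.2% × 3990 mL = 142.69 mL
magnesium chloride: dilute stock: 7.81 mM × 3990 mL ÷ 92 mM = 338.72 mL
zinc sulfate heptahydrate: 21.2 mg/L × 3.99 L = 84.59 mg
malt extract: 29.3 g/L × 3.99 L = 116.91 g

sodium lactate 142.69 mL; magnesium chloride 338.72 mL; zinc sulfate heptahydrate 84.59 mg; malt extract 116.91 g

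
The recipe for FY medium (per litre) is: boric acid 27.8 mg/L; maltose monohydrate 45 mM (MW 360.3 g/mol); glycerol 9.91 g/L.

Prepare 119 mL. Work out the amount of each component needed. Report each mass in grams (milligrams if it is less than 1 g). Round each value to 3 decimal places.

boric acid 3.308 mg; maltose monohydrate 1.929 g; glycerol 1.179 g

Scale factor relative to 1 L: 0.119.
boric acid: 27.8 mg/L × 0.119 L = 3.308 mg
maltose monohydrate: 45 mmol/L × 360.3 g/mol × 0.119 L ÷ 1000 = 1.929 g
glycerol: 9.91 g/L × 0.119 L = 1.179 g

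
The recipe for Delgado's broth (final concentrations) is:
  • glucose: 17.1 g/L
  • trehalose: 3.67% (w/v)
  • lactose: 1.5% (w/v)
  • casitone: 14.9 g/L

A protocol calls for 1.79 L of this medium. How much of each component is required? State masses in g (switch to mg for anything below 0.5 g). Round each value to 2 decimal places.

glucose 30.61 g; trehalose 65.69 g; lactose 26.85 g; casitone 26.67 g

Working volume: 1.79 L.
glucose: 17.1 g/L × 1.79 L = 30.61 g
trehalose: 3.67% w/v = 36.7 g/L → 36.7 × 1.79 L = 65.69 g
lactose: 1.5 g per 100 mL × 1790 mL ÷ 100 = 26.85 g
casitone: 14.9 g/L × 1.79 L = 26.67 g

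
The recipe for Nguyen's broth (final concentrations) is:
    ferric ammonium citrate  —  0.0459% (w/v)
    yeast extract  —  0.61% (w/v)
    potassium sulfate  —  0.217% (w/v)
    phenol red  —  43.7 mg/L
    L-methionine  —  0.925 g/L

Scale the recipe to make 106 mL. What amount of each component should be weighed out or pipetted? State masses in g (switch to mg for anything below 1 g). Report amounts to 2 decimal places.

ferric ammonium citrate 48.65 mg; yeast extract 646.60 mg; potassium sulfate 230.02 mg; phenol red 4.63 mg; L-methionine 98.05 mg

Scale factor relative to 1 L: 0.106.
ferric ammonium citrate: 0.0459 g per 100 mL × 106 mL ÷ 100 = 0.048654 g = 48.65 mg
yeast extract: 0.61% w/v = 6.1 g/L → 6.1 × 0.106 L = 0.6466 g = 646.60 mg
potassium sulfate: 0.217 g per 100 mL × 106 mL ÷ 100 = 0.23002 g = 230.02 mg
phenol red: 43.7 mg/L × 0.106 L = 4.63 mg
L-methionine: 0.925 g/L × 0.106 L = 0.09805 g = 98.05 mg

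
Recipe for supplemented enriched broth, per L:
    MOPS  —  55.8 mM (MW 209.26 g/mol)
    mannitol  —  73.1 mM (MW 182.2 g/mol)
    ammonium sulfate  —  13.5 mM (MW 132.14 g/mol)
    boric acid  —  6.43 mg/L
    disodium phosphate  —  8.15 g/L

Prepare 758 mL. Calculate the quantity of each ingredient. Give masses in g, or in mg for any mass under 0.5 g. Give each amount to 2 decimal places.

MOPS 8.85 g; mannitol 10.10 g; ammonium sulfate 1.35 g; boric acid 4.87 mg; disodium phosphate 6.18 g

Scale factor relative to 1 L: 0.758.
MOPS: 55.8 mmol/L × 209.26 g/mol × 0.758 L ÷ 1000 = 8.85 g
mannitol: 73.1 mmol/L × 182.2 g/mol × 0.758 L ÷ 1000 = 10.10 g
ammonium sulfate: 13.5 mmol/L × 132.14 g/mol × 0.758 L ÷ 1000 = 1.35 g
boric acid: 6.43 mg/L × 0.758 L = 4.87 mg
disodium phosphate: 8.15 g/L × 0.758 L = 6.18 g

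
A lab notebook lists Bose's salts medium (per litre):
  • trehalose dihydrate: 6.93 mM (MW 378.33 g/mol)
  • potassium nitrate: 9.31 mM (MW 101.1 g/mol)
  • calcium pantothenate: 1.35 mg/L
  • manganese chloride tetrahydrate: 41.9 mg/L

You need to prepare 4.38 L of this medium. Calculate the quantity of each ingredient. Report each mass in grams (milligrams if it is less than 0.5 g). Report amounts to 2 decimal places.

trehalose dihydrate 11.48 g; potassium nitrate 4.12 g; calcium pantothenate 5.91 mg; manganese chloride tetrahydrate 183.52 mg

Working volume: 4.38 L.
trehalose dihydrate: 6.93 mmol/L × 378.33 g/mol × 4.38 L ÷ 1000 = 11.48 g
potassium nitrate: 9.31 mmol/L × 101.1 g/mol × 4.38 L ÷ 1000 = 4.12 g
calcium pantothenate: 1.35 mg/L × 4.38 L = 5.91 mg
manganese chloride tetrahydrate: 41.9 mg/L × 4.38 L = 183.52 mg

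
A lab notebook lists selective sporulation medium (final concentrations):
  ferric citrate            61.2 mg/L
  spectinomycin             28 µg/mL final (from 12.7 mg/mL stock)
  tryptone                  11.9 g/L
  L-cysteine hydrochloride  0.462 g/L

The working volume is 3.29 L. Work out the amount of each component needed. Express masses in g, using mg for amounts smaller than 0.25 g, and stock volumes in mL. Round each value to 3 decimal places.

Working volume: 3.29 L.
ferric citrate: 61.2 mg/L × 3.29 L = 201.348 mg
spectinomycin: C1V1 = C2V2 → 28 µg/mL × 3290 mL ÷ 12700 µg/mL = 7.254 mL
tryptone: 11.9 g/L × 3.29 L = 39.151 g
L-cysteine hydrochloride: 0.462 g/L × 3.29 L = 1.520 g

ferric citrate 201.348 mg; spectinomycin 7.254 mL; tryptone 39.151 g; L-cysteine hydrochloride 1.520 g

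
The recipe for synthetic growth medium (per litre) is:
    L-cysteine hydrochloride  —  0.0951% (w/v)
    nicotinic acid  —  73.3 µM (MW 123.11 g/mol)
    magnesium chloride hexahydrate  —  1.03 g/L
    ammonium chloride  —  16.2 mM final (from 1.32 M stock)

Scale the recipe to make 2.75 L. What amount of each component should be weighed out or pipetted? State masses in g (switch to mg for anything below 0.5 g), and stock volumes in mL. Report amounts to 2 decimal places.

L-cysteine hydrochloride 2.62 g; nicotinic acid 24.82 mg; magnesium chloride hexahydrate 2.83 g; ammonium chloride 33.75 mL

Working volume: 2.75 L.
L-cysteine hydrochloride: 0.0951 g per 100 mL × 2750 mL ÷ 100 = 2.62 g
nicotinic acid: 73.3 µmol/L × 123.11 g/mol × 2.75 L ÷ 1000 = 24.82 mg
magnesium chloride hexahydrate: 1.03 g/L × 2.75 L = 2.83 g
ammonium chloride: dilute stock: 16.2 mM × 2750 mL ÷ 1320 mM = 33.75 mL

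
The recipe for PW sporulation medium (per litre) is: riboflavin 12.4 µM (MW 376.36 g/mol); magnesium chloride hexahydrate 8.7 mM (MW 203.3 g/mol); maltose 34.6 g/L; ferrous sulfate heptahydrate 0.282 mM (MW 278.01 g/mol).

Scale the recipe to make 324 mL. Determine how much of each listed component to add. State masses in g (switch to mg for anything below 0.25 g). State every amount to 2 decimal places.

Target volume = 324 mL = 0.324 L.
riboflavin: 12.4 µmol/L × 376.36 g/mol × 0.324 L ÷ 1000 = 1.51 mg
magnesium chloride hexahydrate: 8.7 mmol/L × 203.3 g/mol × 0.324 L ÷ 1000 = 0.57 g
maltose: 34.6 g/L × 0.324 L = 11.21 g
ferrous sulfate heptahydrate: 0.282 mmol/L × 278.01 mg/mmol × 0.324 L = 25.40 mg

riboflavin 1.51 mg; magnesium chloride hexahydrate 0.57 g; maltose 11.21 g; ferrous sulfate heptahydrate 25.40 mg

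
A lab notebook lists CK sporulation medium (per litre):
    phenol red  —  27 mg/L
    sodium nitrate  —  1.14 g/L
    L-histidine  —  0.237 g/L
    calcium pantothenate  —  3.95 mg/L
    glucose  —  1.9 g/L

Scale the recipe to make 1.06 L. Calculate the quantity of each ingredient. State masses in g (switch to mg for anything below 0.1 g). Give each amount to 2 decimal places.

Scale factor relative to 1 L: 1.06.
phenol red: 27 mg/L × 1.06 L = 28.62 mg
sodium nitrate: 1.14 g/L × 1.06 L = 1.21 g
L-histidine: 0.237 g/L × 1.06 L = 0.25 g
calcium pantothenate: 3.95 mg/L × 1.06 L = 4.19 mg
glucose: 1.9 g/L × 1.06 L = 2.01 g

phenol red 28.62 mg; sodium nitrate 1.21 g; L-histidine 0.25 g; calcium pantothenate 4.19 mg; glucose 2.01 g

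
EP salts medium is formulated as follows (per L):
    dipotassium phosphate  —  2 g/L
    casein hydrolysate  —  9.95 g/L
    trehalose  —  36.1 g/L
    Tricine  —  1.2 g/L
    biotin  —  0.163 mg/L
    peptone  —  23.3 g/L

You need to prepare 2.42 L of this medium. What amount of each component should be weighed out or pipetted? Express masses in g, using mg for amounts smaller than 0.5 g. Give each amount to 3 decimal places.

Working volume: 2.42 L.
dipotassium phosphate: 2 g/L × 2.42 L = 4.840 g
casein hydrolysate: 9.95 g/L × 2.42 L = 24.079 g
trehalose: 36.1 g/L × 2.42 L = 87.362 g
Tricine: 1.2 g/L × 2.42 L = 2.904 g
biotin: 0.163 mg/L × 2.42 L = 0.394 mg
peptone: 23.3 g/L × 2.42 L = 56.386 g

dipotassium phosphate 4.840 g; casein hydrolysate 24.079 g; trehalose 87.362 g; Tricine 2.904 g; biotin 0.394 mg; peptone 56.386 g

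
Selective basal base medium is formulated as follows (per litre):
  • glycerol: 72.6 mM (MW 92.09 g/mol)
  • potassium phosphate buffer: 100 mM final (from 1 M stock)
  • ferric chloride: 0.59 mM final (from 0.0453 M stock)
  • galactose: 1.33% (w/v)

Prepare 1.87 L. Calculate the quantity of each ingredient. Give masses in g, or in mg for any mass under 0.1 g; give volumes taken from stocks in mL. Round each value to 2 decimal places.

glycerol 12.50 g; potassium phosphate buffer 187.00 mL; ferric chloride 24.36 mL; galactose 24.87 g

Scale factor relative to 1 L: 1.87.
glycerol: 72.6 mmol/L × 92.09 g/mol × 1.87 L ÷ 1000 = 12.50 g
potassium phosphate buffer: C1V1 = C2V2 → 100 mM × 1870 mL ÷ 1000 mM = 187.00 mL
ferric chloride: V = C2·V2/C1 = 0.59 mM × 1870 mL ÷ 45.3 mM = 24.36 mL
galactose: 1.33% w/v = 13.3 g/L → 13.3 × 1.87 L = 24.87 g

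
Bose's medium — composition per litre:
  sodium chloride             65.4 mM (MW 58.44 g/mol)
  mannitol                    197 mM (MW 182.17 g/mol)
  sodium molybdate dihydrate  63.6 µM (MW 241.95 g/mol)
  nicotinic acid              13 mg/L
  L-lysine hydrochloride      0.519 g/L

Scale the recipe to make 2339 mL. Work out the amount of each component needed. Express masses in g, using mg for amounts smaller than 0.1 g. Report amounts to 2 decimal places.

Scale factor relative to 1 L: 2.339.
sodium chloride: 65.4 mmol/L × 58.44 g/mol × 2.339 L ÷ 1000 = 8.94 g
mannitol: 197 mmol/L × 182.17 g/mol × 2.339 L ÷ 1000 = 83.94 g
sodium molybdate dihydrate: 63.6 µmol/L × 241.95 g/mol × 2.339 L ÷ 1000 = 35.99 mg
nicotinic acid: 13 mg/L × 2.339 L = 30.41 mg
L-lysine hydrochloride: 0.519 g/L × 2.339 L = 1.21 g

sodium chloride 8.94 g; mannitol 83.94 g; sodium molybdate dihydrate 35.99 mg; nicotinic acid 30.41 mg; L-lysine hydrochloride 1.21 g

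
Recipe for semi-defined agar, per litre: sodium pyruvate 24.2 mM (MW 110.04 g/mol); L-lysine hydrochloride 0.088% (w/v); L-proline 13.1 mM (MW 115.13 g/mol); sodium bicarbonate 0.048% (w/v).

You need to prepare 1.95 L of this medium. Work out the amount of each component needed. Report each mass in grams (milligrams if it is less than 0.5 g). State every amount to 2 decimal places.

Working volume: 1.95 L.
sodium pyruvate: 24.2 mmol/L × 110.04 g/mol × 1.95 L ÷ 1000 = 5.19 g
L-lysine hydrochloride: 0.088% w/v = 0.88 g/L → 0.88 × 1.95 L = 1.72 g
L-proline: 13.1 mmol/L × 115.13 g/mol × 1.95 L ÷ 1000 = 2.94 g
sodium bicarbonate: 0.048% w/v = 0.48 g/L → 0.48 × 1.95 L = 0.94 g

sodium pyruvate 5.19 g; L-lysine hydrochloride 1.72 g; L-proline 2.94 g; sodium bicarbonate 0.94 g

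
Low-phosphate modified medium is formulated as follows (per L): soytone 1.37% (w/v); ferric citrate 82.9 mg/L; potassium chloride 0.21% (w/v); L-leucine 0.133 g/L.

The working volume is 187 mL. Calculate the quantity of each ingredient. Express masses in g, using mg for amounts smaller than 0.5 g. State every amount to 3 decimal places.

soytone 2.562 g; ferric citrate 15.502 mg; potassium chloride 392.700 mg; L-leucine 24.871 mg

Scale factor relative to 1 L: 0.187.
soytone: 1.37% w/v = 13.7 g/L → 13.7 × 0.187 L = 2.562 g
ferric citrate: 82.9 mg/L × 0.187 L = 15.502 mg
potassium chloride: 0.21% w/v = 2.1 g/L → 2.1 × 0.187 L = 0.3927 g = 392.700 mg
L-leucine: 0.133 g/L × 0.187 L = 0.024871 g = 24.871 mg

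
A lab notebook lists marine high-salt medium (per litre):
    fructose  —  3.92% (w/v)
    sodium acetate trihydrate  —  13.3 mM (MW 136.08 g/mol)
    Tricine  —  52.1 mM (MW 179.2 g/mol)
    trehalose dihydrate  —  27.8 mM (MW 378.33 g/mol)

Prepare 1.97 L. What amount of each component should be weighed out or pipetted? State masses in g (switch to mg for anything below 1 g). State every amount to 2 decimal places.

fructose 77.22 g; sodium acetate trihydrate 3.57 g; Tricine 18.39 g; trehalose dihydrate 20.72 g

Scale factor relative to 1 L: 1.97.
fructose: 3.92 g per 100 mL × 1970 mL ÷ 100 = 77.22 g
sodium acetate trihydrate: 13.3 mmol/L × 136.08 g/mol × 1.97 L ÷ 1000 = 3.57 g
Tricine: 52.1 mmol/L × 179.2 g/mol × 1.97 L ÷ 1000 = 18.39 g
trehalose dihydrate: 27.8 mmol/L × 378.33 g/mol × 1.97 L ÷ 1000 = 20.72 g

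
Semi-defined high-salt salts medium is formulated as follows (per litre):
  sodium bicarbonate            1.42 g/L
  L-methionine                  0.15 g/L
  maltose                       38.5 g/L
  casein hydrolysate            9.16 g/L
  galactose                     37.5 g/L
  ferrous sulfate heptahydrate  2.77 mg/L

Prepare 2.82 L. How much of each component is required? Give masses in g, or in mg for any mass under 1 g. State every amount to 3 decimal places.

sodium bicarbonate 4.004 g; L-methionine 423.000 mg; maltose 108.570 g; casein hydrolysate 25.831 g; galactose 105.750 g; ferrous sulfate heptahydrate 7.811 mg

Working volume: 2.82 L.
sodium bicarbonate: 1.42 g/L × 2.82 L = 4.004 g
L-methionine: 0.15 g/L × 2.82 L = 0.423 g = 423.000 mg
maltose: 38.5 g/L × 2.82 L = 108.570 g
casein hydrolysate: 9.16 g/L × 2.82 L = 25.831 g
galactose: 37.5 g/L × 2.82 L = 105.750 g
ferrous sulfate heptahydrate: 2.77 mg/L × 2.82 L = 7.811 mg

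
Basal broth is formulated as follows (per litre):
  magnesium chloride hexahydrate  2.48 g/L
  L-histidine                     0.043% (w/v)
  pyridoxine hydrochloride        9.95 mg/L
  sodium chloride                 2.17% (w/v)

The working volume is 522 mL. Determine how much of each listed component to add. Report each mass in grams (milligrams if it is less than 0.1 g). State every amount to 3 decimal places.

Working volume: 522 mL = 0.522 L.
magnesium chloride hexahydrate: 2.48 g/L × 0.522 L = 1.295 g
L-histidine: 0.043 g per 100 mL × 522 mL ÷ 100 = 0.224 g
pyridoxine hydrochloride: 9.95 mg/L × 0.522 L = 5.194 mg
sodium chloride: 2.17 g per 100 mL × 522 mL ÷ 100 = 11.327 g

magnesium chloride hexahydrate 1.295 g; L-histidine 0.224 g; pyridoxine hydrochloride 5.194 mg; sodium chloride 11.327 g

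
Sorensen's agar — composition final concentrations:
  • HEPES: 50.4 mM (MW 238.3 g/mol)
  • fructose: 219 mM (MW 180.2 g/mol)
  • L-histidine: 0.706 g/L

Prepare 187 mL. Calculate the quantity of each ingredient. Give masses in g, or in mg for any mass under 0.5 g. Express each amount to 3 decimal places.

HEPES 2.246 g; fructose 7.380 g; L-histidine 132.022 mg

Working volume: 187 mL = 0.187 L.
HEPES: 50.4 mmol/L × 238.3 g/mol × 0.187 L ÷ 1000 = 2.246 g
fructose: 219 mmol/L × 180.2 g/mol × 0.187 L ÷ 1000 = 7.380 g
L-histidine: 0.706 g/L × 0.187 L = 0.132022 g = 132.022 mg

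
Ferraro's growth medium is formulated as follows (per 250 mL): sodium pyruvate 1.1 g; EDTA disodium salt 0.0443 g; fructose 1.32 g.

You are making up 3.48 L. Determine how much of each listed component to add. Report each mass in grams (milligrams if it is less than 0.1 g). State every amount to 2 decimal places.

sodium pyruvate 15.31 g; EDTA disodium salt 0.62 g; fructose 18.37 g

Ratio of target to recipe volume: 3480 / 250 = 13.92.
sodium pyruvate: 1.1 g × (3480 mL / 250 mL) = 15.31 g
EDTA disodium salt: 0.0443 g × (3480 mL / 250 mL) = 0.62 g
fructose: 1.32 g × (3480 mL / 250 mL) = 18.37 g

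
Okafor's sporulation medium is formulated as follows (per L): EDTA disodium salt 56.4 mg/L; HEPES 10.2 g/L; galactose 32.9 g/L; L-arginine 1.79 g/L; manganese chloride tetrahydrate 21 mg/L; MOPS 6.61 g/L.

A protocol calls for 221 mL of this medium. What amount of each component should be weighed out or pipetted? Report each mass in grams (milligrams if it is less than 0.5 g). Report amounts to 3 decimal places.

EDTA disodium salt 12.464 mg; HEPES 2.254 g; galactose 7.271 g; L-arginine 395.590 mg; manganese chloride tetrahydrate 4.641 mg; MOPS 1.461 g

Scale factor relative to 1 L: 0.221.
EDTA disodium salt: 56.4 mg/L × 0.221 L = 12.464 mg
HEPES: 10.2 g/L × 0.221 L = 2.254 g
galactose: 32.9 g/L × 0.221 L = 7.271 g
L-arginine: 1.79 g/L × 0.221 L = 0.39559 g = 395.590 mg
manganese chloride tetrahydrate: 21 mg/L × 0.221 L = 4.641 mg
MOPS: 6.61 g/L × 0.221 L = 1.461 g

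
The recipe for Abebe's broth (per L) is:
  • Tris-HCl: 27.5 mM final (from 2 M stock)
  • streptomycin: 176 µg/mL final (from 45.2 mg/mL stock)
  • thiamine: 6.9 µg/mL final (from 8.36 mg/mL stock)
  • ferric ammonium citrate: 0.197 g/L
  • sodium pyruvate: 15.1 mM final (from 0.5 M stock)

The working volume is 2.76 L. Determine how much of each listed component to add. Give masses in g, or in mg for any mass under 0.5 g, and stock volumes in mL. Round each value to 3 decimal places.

Tris-HCl 37.950 mL; streptomycin 10.747 mL; thiamine 2.278 mL; ferric ammonium citrate 0.544 g; sodium pyruvate 83.352 mL

Scale factor relative to 1 L: 2.76.
Tris-HCl: dilute stock: 27.5 mM × 2760 mL ÷ 2000 mM = 37.950 mL
streptomycin: C1V1 = C2V2 → 176 µg/mL × 2760 mL ÷ 45200 µg/mL = 10.747 mL
thiamine: V = C2·V2/C1 = 6.9 µg/mL × 2760 mL ÷ 8360 µg/mL = 2.278 mL
ferric ammonium citrate: 0.197 g/L × 2.76 L = 0.544 g
sodium pyruvate: C1V1 = C2V2 → 15.1 mM × 2760 mL ÷ 500 mM = 83.352 mL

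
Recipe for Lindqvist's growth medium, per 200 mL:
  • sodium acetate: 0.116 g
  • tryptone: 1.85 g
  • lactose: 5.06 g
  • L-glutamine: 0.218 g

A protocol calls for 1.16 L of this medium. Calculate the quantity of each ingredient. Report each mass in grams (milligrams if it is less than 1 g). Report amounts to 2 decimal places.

sodium acetate 672.80 mg; tryptone 10.73 g; lactose 29.35 g; L-glutamine 1.26 g

Ratio of target to recipe volume: 1160 / 200 = 5.8.
sodium acetate: 0.116 g × (1160 mL / 200 mL) = 0.6728 g = 672.80 mg
tryptone: 1.85 g × (1160 mL / 200 mL) = 10.73 g
lactose: 5.06 g × (1160 mL / 200 mL) = 29.35 g
L-glutamine: 0.218 g × (1160 mL / 200 mL) = 1.26 g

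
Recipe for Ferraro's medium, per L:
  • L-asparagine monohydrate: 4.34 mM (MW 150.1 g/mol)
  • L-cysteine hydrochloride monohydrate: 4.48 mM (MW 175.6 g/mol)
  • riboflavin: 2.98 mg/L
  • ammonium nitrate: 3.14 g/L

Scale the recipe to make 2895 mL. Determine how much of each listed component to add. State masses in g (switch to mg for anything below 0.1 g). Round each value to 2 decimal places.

Scale factor relative to 1 L: 2.895.
L-asparagine monohydrate: 4.34 mmol/L × 150.1 g/mol × 2.895 L ÷ 1000 = 1.89 g
L-cysteine hydrochloride monohydrate: 4.48 mmol/L × 175.6 g/mol × 2.895 L ÷ 1000 = 2.28 g
riboflavin: 2.98 mg/L × 2.895 L = 8.63 mg
ammonium nitrate: 3.14 g/L × 2.895 L = 9.09 g

L-asparagine monohydrate 1.89 g; L-cysteine hydrochloride monohydrate 2.28 g; riboflavin 8.63 mg; ammonium nitrate 9.09 g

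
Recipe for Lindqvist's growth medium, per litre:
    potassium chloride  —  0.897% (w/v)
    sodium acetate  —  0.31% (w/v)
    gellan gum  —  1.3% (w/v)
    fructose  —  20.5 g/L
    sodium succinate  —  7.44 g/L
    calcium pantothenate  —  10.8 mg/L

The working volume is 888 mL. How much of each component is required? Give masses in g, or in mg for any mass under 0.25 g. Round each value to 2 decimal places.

potassium chloride 7.97 g; sodium acetate 2.75 g; gellan gum 11.54 g; fructose 18.20 g; sodium succinate 6.61 g; calcium pantothenate 9.59 mg

Target volume = 888 mL = 0.888 L.
potassium chloride: 0.897% w/v = 8.97 g/L → 8.97 × 0.888 L = 7.97 g
sodium acetate: 0.31% w/v = 3.1 g/L → 3.1 × 0.888 L = 2.75 g
gellan gum: 1.3 g per 100 mL × 888 mL ÷ 100 = 11.54 g
fructose: 20.5 g/L × 0.888 L = 18.20 g
sodium succinate: 7.44 g/L × 0.888 L = 6.61 g
calcium pantothenate: 10.8 mg/L × 0.888 L = 9.59 mg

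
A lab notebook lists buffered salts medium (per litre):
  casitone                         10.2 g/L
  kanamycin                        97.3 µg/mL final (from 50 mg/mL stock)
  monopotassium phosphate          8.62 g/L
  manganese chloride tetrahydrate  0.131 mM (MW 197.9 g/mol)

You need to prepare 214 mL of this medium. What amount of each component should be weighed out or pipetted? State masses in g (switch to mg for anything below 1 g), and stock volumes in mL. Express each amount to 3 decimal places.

Working volume: 214 mL = 0.214 L.
casitone: 10.2 g/L × 0.214 L = 2.183 g
kanamycin: C1V1 = C2V2 → 97.3 µg/mL × 214 mL ÷ 50000 µg/mL = 0.416 mL
monopotassium phosphate: 8.62 g/L × 0.214 L = 1.845 g
manganese chloride tetrahydrate: 0.131 mmol/L × 197.9 mg/mmol × 0.214 L = 5.548 mg

casitone 2.183 g; kanamycin 0.416 mL; monopotassium phosphate 1.845 g; manganese chloride tetrahydrate 5.548 mg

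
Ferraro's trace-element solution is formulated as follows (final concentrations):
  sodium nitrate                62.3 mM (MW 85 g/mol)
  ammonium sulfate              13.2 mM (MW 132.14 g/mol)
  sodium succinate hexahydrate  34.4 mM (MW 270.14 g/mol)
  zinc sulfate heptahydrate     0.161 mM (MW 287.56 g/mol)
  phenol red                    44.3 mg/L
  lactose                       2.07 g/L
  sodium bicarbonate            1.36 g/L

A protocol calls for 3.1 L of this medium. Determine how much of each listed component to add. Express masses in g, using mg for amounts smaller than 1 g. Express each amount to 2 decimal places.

sodium nitrate 16.42 g; ammonium sulfate 5.41 g; sodium succinate hexahydrate 28.81 g; zinc sulfate heptahydrate 143.52 mg; phenol red 137.33 mg; lactose 6.42 g; sodium bicarbonate 4.22 g

Working volume: 3.1 L.
sodium nitrate: 62.3 mmol/L × 85 g/mol × 3.1 L ÷ 1000 = 16.42 g
ammonium sulfate: 13.2 mmol/L × 132.14 g/mol × 3.1 L ÷ 1000 = 5.41 g
sodium succinate hexahydrate: 34.4 mmol/L × 270.14 g/mol × 3.1 L ÷ 1000 = 28.81 g
zinc sulfate heptahydrate: 0.161 mmol/L × 287.56 mg/mmol × 3.1 L = 143.52 mg
phenol red: 44.3 mg/L × 3.1 L = 137.33 mg
lactose: 2.07 g/L × 3.1 L = 6.42 g
sodium bicarbonate: 1.36 g/L × 3.1 L = 4.22 g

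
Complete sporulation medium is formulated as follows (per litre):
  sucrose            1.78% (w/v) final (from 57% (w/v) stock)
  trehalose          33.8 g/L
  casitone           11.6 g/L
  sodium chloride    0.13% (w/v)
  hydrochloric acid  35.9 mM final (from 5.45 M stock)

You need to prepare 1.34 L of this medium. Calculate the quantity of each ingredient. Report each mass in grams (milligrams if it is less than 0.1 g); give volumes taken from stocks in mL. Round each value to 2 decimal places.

sucrose 41.85 mL; trehalose 45.29 g; casitone 15.54 g; sodium chloride 1.74 g; hydrochloric acid 8.83 mL

Scale factor relative to 1 L: 1.34.
sucrose: dilute stock: 1.78% ÷ 57% × 1340 mL = 41.85 mL
trehalose: 33.8 g/L × 1.34 L = 45.29 g
casitone: 11.6 g/L × 1.34 L = 15.54 g
sodium chloride: 0.13 g per 100 mL × 1340 mL ÷ 100 = 1.74 g
hydrochloric acid: C1V1 = C2V2 → 35.9 mM × 1340 mL ÷ 5450 mM = 8.83 mL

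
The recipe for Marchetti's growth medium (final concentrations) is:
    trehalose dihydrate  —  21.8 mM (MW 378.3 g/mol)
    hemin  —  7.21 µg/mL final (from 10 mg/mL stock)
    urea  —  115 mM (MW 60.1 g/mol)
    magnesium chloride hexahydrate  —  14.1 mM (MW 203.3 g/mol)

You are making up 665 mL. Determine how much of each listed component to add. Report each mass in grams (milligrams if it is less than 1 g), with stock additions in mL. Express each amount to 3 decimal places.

Scale factor relative to 1 L: 0.665.
trehalose dihydrate: 21.8 mmol/L × 378.3 g/mol × 0.665 L ÷ 1000 = 5.484 g
hemin: C1V1 = C2V2 → 7.21 µg/mL × 665 mL ÷ 10000 µg/mL = 0.479 mL
urea: 115 mmol/L × 60.1 g/mol × 0.665 L ÷ 1000 = 4.596 g
magnesium chloride hexahydrate: 14.1 mmol/L × 203.3 g/mol × 0.665 L ÷ 1000 = 1.906 g

trehalose dihydrate 5.484 g; hemin 0.479 mL; urea 4.596 g; magnesium chloride hexahydrate 1.906 g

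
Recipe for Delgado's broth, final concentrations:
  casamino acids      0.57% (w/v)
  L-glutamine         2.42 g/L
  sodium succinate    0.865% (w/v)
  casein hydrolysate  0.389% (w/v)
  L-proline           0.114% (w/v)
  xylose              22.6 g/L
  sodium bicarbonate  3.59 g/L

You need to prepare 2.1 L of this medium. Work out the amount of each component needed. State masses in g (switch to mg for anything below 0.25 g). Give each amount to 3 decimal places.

casamino acids 11.970 g; L-glutamine 5.082 g; sodium succinate 18.165 g; casein hydrolysate 8.169 g; L-proline 2.394 g; xylose 47.460 g; sodium bicarbonate 7.539 g

Scale factor relative to 1 L: 2.1.
casamino acids: 0.57 g per 100 mL × 2100 mL ÷ 100 = 11.970 g
L-glutamine: 2.42 g/L × 2.1 L = 5.082 g
sodium succinate: 0.865 g per 100 mL × 2100 mL ÷ 100 = 18.165 g
casein hydrolysate: 0.389% w/v = 3.89 g/L → 3.89 × 2.1 L = 8.169 g
L-proline: 0.114% w/v = 1.14 g/L → 1.14 × 2.1 L = 2.394 g
xylose: 22.6 g/L × 2.1 L = 47.460 g
sodium bicarbonate: 3.59 g/L × 2.1 L = 7.539 g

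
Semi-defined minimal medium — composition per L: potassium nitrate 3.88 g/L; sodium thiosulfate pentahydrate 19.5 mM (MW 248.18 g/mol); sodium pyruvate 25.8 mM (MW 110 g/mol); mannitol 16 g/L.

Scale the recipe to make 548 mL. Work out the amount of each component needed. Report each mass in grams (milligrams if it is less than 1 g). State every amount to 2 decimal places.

Target volume = 548 mL = 0.548 L.
potassium nitrate: 3.88 g/L × 0.548 L = 2.13 g
sodium thiosulfate pentahydrate: 19.5 mmol/L × 248.18 g/mol × 0.548 L ÷ 1000 = 2.65 g
sodium pyruvate: 25.8 mmol/L × 110 g/mol × 0.548 L ÷ 1000 = 1.56 g
mannitol: 16 g/L × 0.548 L = 8.77 g

potassium nitrate 2.13 g; sodium thiosulfate pentahydrate 2.65 g; sodium pyruvate 1.56 g; mannitol 8.77 g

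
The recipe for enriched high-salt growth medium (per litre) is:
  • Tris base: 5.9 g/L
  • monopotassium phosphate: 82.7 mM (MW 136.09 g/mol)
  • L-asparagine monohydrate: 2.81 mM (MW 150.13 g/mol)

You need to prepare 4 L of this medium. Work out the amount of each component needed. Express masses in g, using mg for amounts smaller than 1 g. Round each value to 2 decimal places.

Working volume: 4 L.
Tris base: 5.9 g/L × 4 L = 23.60 g
monopotassium phosphate: 82.7 mmol/L × 136.09 g/mol × 4 L ÷ 1000 = 45.02 g
L-asparagine monohydrate: 2.81 mmol/L × 150.13 g/mol × 4 L ÷ 1000 = 1.69 g

Tris base 23.60 g; monopotassium phosphate 45.02 g; L-asparagine monohydrate 1.69 g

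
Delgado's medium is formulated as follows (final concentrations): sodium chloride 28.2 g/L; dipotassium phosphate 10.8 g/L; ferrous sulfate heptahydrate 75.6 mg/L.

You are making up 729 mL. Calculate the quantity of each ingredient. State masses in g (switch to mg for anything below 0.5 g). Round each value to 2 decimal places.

sodium chloride 20.56 g; dipotassium phosphate 7.87 g; ferrous sulfate heptahydrate 55.11 mg

Scale factor relative to 1 L: 0.729.
sodium chloride: 28.2 g/L × 0.729 L = 20.56 g
dipotassium phosphate: 10.8 g/L × 0.729 L = 7.87 g
ferrous sulfate heptahydrate: 75.6 mg/L × 0.729 L = 55.11 mg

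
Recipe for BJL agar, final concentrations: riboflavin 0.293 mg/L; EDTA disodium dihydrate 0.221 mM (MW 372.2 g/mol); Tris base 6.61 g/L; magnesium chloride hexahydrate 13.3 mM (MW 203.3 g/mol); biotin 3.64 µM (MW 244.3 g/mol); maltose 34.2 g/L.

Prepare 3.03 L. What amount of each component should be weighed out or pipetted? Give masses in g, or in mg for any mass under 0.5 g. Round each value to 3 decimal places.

riboflavin 0.888 mg; EDTA disodium dihydrate 249.236 mg; Tris base 20.028 g; magnesium chloride hexahydrate 8.193 g; biotin 2.694 mg; maltose 103.626 g

Working volume: 3.03 L.
riboflavin: 0.293 mg/L × 3.03 L = 0.888 mg
EDTA disodium dihydrate: 0.221 mmol/L × 372.2 mg/mmol × 3.03 L = 249.236 mg
Tris base: 6.61 g/L × 3.03 L = 20.028 g
magnesium chloride hexahydrate: 13.3 mmol/L × 203.3 g/mol × 3.03 L ÷ 1000 = 8.193 g
biotin: 3.64 µmol/L × 244.3 g/mol × 3.03 L ÷ 1000 = 2.694 mg
maltose: 34.2 g/L × 3.03 L = 103.626 g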